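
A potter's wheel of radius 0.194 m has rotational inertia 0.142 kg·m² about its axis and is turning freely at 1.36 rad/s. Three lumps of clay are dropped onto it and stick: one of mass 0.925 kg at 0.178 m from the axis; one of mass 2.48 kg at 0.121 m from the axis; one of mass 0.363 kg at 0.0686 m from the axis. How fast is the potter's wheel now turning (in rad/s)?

The added mass arrives with no angular momentum about the axis, and any external torque about the axis is negligible, so the system's angular momentum is conserved.
Added inertia Σmr² = (0.925)(0.178)² + (2.48)(0.121)² + (0.363)(0.0686)² = 0.06733 kg·m²; I_f = 0.1420 + 0.06733 = 0.2093 kg·m².
ω_f = I_p ω_i / I_f = (0.1420)(1.36) / 0.2093 = 0.9226 rad/s.

ω_f ≈ 0.923 rad/s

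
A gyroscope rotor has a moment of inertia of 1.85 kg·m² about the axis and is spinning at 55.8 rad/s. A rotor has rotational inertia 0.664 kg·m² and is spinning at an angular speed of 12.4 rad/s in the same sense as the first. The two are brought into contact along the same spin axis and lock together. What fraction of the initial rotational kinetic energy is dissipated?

The coupling torques are internal; angular momentum about the shared axis is conserved.
Taking A's sense as positive: L = (1.850)(55.8) + (0.6640)(12.4) = 111.5 kg·m²·rad/s.
Combined I = 1.850 + 0.6640 = 2.514 kg·m².
ω_f = L / I = 111.5 / 2.514 = 44.34 rad/s.
KE_i = ½ΣIω² = 2931 J; KE_f = ½(2.514)(44.34)² = 2471 J.
Fraction dissipated = (KE_i − KE_f)/KE_i = 0.1570.

fraction ≈ 0.157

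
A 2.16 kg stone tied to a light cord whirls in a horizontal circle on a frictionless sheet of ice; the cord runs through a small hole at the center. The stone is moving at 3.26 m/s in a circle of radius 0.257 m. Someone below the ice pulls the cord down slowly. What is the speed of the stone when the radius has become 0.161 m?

v₂ ≈ 5.20 m/s

Central (radial) force ⇒ zero torque about the center ⇒ m v r is constant.
v₂ = v₁ r₁ / r₂ = (3.26)(0.257) / (0.161) = 5.204 m/s.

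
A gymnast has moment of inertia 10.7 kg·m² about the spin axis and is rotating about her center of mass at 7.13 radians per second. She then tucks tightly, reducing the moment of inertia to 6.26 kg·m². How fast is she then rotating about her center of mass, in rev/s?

Angular momentum about the spin axis is conserved since the torque about it is zero.
ω₂ = I₁ω₁ / I₂ = (10.70)(7.13 rad/s) / (6.260) = 12.19 rad/s = 1.940 rev/s.

ω₂ ≈ 1.94 rev/s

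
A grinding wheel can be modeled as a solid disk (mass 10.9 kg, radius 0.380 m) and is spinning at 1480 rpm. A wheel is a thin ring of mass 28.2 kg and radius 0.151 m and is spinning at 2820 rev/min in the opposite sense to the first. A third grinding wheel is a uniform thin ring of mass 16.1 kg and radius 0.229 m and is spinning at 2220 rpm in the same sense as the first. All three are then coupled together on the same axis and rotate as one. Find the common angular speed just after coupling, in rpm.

|ω_f| ≈ 539 rpm

The coupling torques are internal; angular momentum about the shared axis is conserved.
Moments of inertia: I_A = ½(10.9)(0.380)² = 0.7870 kg·m²; I_B = (28.2)(0.151)² = 0.6430 kg·m²; I_C = (16.1)(0.229)² = 0.8443 kg·m².
Taking A's sense as positive: L = (0.7870)(1480) − (0.6430)(2820) + (0.8443)(2220) = 1226 kg·m²·rpm.
Combined I = 0.7870 + 0.6430 + 0.8443 = 2.274 kg·m².
ω_f = L / I = 1226 / 2.274 = 539.0 rpm.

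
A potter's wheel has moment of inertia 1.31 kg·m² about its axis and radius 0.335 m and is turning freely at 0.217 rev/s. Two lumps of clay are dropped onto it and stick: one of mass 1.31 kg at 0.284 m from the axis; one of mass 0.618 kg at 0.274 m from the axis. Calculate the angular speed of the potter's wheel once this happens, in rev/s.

No external torque acts about the axis; L_before = L_after.
Added inertia Σmr² = (1.31)(0.284)² + (0.618)(0.274)² = 0.1521 kg·m²; I_f = 1.310 + 0.1521 = 1.462 kg·m².
ω_f = I_p ω_i / I_f = (1.310)(0.217) / 1.462 = 0.1944 rev/s.

ω_f ≈ 0.194 rev/s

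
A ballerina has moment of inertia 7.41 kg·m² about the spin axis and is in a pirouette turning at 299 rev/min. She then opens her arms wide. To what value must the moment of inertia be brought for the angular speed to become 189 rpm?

No external torque acts about the spin axis, so angular momentum is conserved.
I₂ = I₁ω₁ / ω₂ = (7.41)(299) / (189) = 11.72 kg·m².

I₂ ≈ 11.7 kg·m²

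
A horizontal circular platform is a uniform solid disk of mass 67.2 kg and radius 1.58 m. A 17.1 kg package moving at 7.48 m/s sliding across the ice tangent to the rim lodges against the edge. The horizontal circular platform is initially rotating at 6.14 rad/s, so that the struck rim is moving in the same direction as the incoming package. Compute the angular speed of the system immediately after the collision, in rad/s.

|ω_f| ≈ 5.67 rad/s

About the central axle the impulsive forces during the collision are internal, so angular momentum about that axis is conserved.
I_p = ½(67.2)(1.58)² = 83.88 kg·m². Taking the sense of the package's angular momentum as positive, L_{package} = m v R = (17.1)(7.48)(1.58) = 202.1 kg·m²/s.
L_i = +I_p ω_p + m v R = +(83.88)(6.14) + 202.1 = 717.1 kg·m²/s.
After sticking, I_f = I_p + m R² = 83.88 + (17.1)(1.58)² = 126.6 kg·m².
ω_f = L_i / I_f = 717.1 / 126.6 = 5.666 rad/s.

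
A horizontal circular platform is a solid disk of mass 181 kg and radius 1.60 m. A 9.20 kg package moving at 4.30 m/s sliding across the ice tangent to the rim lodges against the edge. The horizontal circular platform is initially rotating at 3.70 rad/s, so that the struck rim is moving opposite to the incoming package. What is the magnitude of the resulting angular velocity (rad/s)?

|ω_f| ≈ 3.11 rad/s

The axle reaction passes through the central axle and exerts no torque about it; angular momentum about the central axle is conserved through the impact.
I_p = ½(181)(1.60)² = 231.7 kg·m². Taking the sense of the package's angular momentum as positive, L_{package} = m v R = (9.20)(4.30)(1.60) = 63.30 kg·m²/s.
L_i = −I_p ω_p + m v R = −(231.7)(3.70) + 63.30 = -793.9 kg·m²/s.
After sticking, I_f = I_p + m R² = 231.7 + (9.20)(1.60)² = 255.2 kg·m².
ω_f = L_i / I_f = -793.9 / 255.2 = -3.111 rad/s.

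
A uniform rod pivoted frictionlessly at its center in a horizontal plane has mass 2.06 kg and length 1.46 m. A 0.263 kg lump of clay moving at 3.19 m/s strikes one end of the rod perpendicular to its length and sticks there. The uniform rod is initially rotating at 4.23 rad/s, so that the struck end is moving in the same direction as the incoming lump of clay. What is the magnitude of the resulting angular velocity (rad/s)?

|ω_f| ≈ 4.27 rad/s

About the pivot the impulsive forces during the collision are internal, so angular momentum about that axis is conserved.
I_p = (1/12)(2.06)(1.46)² = 0.3659 kg·m². Taking the sense of the lump of clay's angular momentum as positive, L_{lump} = m v R = (0.263)(3.19)(1.46/2) = 0.6124 kg·m²/s.
L_i = +I_p ω_p + m v R = +(0.3659)(4.23) + 0.6124 = 2.160 kg·m²/s.
After sticking, I_f = I_p + m R² = 0.3659 + (0.263)(1.46/2)² = 0.5061 kg·m².
ω_f = L_i / I_f = 2.160 / 0.5061 = 4.269 rad/s.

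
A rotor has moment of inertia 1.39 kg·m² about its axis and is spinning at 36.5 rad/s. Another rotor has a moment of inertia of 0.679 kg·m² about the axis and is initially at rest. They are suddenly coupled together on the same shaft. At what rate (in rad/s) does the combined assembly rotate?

No external torque acts about the common axis, so total angular momentum is conserved.
Taking A's sense as positive: L = (1.390)(36.5) = 50.73 kg·m²·rad/s.
Combined I = 1.390 + 0.6790 = 2.069 kg·m².
ω_f = L / I = 50.73 / 2.069 = 24.52 rad/s.

|ω_f| ≈ 24.5 rad/s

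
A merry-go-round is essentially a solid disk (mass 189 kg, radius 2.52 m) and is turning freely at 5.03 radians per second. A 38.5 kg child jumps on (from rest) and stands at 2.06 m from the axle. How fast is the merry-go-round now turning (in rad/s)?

The added mass arrives with no angular momentum about the axle, and any external torque about the axle is negligible, so the system's angular momentum is conserved.
I_p = ½(189)(2.52)² = 600.1 kg·m².
Added inertia Σmr² = (38.5)(2.06)² = 163.4 kg·m²; I_f = 600.1 + 163.4 = 763.5 kg·m².
ω_f = I_p ω_i / I_f = (600.1)(5.03) / 763.5 = 3.954 rad/s.

ω_f ≈ 3.95 rad/s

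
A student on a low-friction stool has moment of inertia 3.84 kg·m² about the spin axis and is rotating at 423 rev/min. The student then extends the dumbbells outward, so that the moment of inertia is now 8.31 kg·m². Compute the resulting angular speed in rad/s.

ω₂ ≈ 20.5 rad/s

With no external torque about the axis, L is conserved: I₁ω₁ = I₂ω₂.
ω₂ = I₁ω₁ / I₂ = (3.840)(423 rpm) / (8.310) = 195.5 rpm = 20.47 rad/s.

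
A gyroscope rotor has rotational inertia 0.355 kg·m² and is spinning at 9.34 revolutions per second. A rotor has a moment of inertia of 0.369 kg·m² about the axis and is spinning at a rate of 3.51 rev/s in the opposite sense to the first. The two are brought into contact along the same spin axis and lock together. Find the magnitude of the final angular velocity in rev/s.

|ω_f| ≈ 2.79 rev/s

No external torque acts about the common axis, so total angular momentum is conserved.
Taking A's sense as positive: L = (0.3550)(9.34) − (0.3690)(3.51) = 2.021 kg·m²·rev/s.
Combined I = 0.3550 + 0.3690 = 0.7240 kg·m².
ω_f = L / I = 2.021 / 0.7240 = 2.791 rev/s.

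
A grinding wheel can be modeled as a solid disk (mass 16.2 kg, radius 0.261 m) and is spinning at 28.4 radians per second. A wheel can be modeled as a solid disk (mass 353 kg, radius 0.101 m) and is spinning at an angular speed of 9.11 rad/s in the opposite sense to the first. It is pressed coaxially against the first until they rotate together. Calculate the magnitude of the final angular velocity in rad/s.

The coupling torques are internal; angular momentum about the shared axis is conserved.
Moments of inertia: I_A = ½(16.2)(0.261)² = 0.5518 kg·m²; I_B = ½(353)(0.101)² = 1.800 kg·m².
Taking A's sense as positive: L = (0.5518)(28.4) − (1.800)(9.11) = -0.7318 kg·m²·rad/s.
Combined I = 0.5518 + 1.800 = 2.352 kg·m².
ω_f = L / I = -0.7318 / 2.352 = -0.3111 rad/s.

|ω_f| ≈ 0.311 rad/s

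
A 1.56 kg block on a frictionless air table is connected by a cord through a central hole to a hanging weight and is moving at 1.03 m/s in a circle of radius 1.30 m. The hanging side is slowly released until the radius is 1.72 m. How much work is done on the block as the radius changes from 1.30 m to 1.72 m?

Central (radial) force ⇒ zero torque about the center ⇒ m v r is constant.
v₂ = v₁ r₁ / r₂ = (1.03)(1.30) / (1.72) = 0.7785 m/s.
W = ΔKE = ½m(v₂² − v₁²) = -0.3548 J.

W ≈ -0.355 J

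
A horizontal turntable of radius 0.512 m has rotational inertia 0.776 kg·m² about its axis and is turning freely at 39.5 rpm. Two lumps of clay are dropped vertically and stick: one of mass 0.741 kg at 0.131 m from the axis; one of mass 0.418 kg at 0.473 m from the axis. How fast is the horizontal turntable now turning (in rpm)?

The added mass arrives with no angular momentum about the axis, and any external torque about the axis is negligible, so the system's angular momentum is conserved.
Added inertia Σmr² = (0.741)(0.131)² + (0.418)(0.473)² = 0.1062 kg·m²; I_f = 0.7760 + 0.1062 = 0.8822 kg·m².
ω_f = I_p ω_i / I_f = (0.7760)(39.5) / 0.8822 = 34.74 rpm.

ω_f ≈ 34.7 rpm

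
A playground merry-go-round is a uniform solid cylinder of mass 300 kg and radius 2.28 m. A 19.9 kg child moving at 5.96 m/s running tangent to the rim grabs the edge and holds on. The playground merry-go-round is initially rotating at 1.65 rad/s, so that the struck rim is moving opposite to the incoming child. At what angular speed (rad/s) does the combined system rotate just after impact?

About the axle the impulsive forces during the collision are internal, so angular momentum about that axis is conserved.
I_p = ½(300)(2.28)² = 779.8 kg·m². Taking the sense of the child's angular momentum as positive, L_{child} = m v R = (19.9)(5.96)(2.28) = 270.4 kg·m²/s.
L_i = −I_p ω_p + m v R = −(779.8)(1.65) + 270.4 = -1016 kg·m²/s.
After sticking, I_f = I_p + m R² = 779.8 + (19.9)(2.28)² = 883.2 kg·m².
ω_f = L_i / I_f = -1016 / 883.2 = -1.151 rad/s.

|ω_f| ≈ 1.15 rad/s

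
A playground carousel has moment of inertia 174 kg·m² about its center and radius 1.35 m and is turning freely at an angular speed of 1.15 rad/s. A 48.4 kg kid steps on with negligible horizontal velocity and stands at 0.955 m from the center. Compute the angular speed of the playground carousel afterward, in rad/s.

No external torque acts about the center; L_before = L_after.
Added inertia Σmr² = (48.4)(0.955)² = 44.14 kg·m²; I_f = 174.0 + 44.14 = 218.1 kg·m².
ω_f = I_p ω_i / I_f = (174.0)(1.15) / 218.1 = 0.9173 rad/s.

ω_f ≈ 0.917 rad/s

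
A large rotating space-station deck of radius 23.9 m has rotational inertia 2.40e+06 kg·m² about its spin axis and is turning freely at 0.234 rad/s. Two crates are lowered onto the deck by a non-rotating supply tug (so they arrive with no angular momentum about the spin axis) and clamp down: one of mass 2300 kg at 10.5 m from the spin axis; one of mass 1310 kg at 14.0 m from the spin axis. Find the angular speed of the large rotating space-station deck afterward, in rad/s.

The added mass arrives with no angular momentum about the spin axis, and any external torque about the spin axis is negligible, so the system's angular momentum is conserved.
Added inertia Σmr² = (2300)(10.5)² + (1310)(14.0)² = 5.103e+05 kg·m²; I_f = 2.400e+06 + 5.103e+05 = 2.910e+06 kg·m².
ω_f = I_p ω_i / I_f = (2.400e+06)(0.234) / 2.910e+06 = 0.1930 rad/s.

ω_f ≈ 0.193 rad/s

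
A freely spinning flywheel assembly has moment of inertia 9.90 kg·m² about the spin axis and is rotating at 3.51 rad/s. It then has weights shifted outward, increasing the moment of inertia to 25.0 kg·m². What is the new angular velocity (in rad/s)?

ω₂ ≈ 1.39 rad/s

With no external torque about the axis, L is conserved: I₁ω₁ = I₂ω₂.
ω₂ = I₁ω₁ / I₂ = (9.900)(3.51 rad/s) / (25.00) = 1.390 rad/s.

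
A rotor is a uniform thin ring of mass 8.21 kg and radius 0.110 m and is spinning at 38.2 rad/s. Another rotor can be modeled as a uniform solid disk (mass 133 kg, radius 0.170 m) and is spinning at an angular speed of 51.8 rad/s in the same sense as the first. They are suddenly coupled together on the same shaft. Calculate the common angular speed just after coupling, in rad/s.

No external torque acts about the common axis, so total angular momentum is conserved.
Moments of inertia: I_A = (8.21)(0.110)² = 0.09934 kg·m²; I_B = ½(133)(0.170)² = 1.922 kg·m².
Taking A's sense as positive: L = (0.09934)(38.2) + (1.922)(51.8) = 103.3 kg·m²·rad/s.
Combined I = 0.09934 + 1.922 = 2.021 kg·m².
ω_f = L / I = 103.3 / 2.021 = 51.13 rad/s.

|ω_f| ≈ 51.1 rad/s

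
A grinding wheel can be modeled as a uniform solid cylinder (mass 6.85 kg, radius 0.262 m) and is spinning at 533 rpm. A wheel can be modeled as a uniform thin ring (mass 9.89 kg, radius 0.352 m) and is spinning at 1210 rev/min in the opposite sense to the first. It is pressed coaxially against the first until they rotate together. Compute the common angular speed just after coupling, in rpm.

No external torque acts about the common axis, so total angular momentum is conserved.
Moments of inertia: I_A = ½(6.85)(0.262)² = 0.2351 kg·m²; I_B = (9.89)(0.352)² = 1.225 kg·m².
Taking A's sense as positive: L = (0.2351)(533) − (1.225)(1210) = -1357 kg·m²·rpm.
Combined I = 0.2351 + 1.225 = 1.461 kg·m².
ω_f = L / I = -1357 / 1.461 = -929.4 rpm.

|ω_f| ≈ 929 rpm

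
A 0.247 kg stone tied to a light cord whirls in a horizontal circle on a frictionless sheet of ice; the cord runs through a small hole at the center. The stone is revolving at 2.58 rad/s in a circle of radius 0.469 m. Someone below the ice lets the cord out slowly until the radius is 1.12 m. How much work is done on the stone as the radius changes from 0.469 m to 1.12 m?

The constraining force is radial, so m r² ω about the center is conserved.
ω₂ = ω₁ (r₁/r₂)² = (2.58)(0.469/1.12)² = 0.4524 rad/s.
W = ΔKE = ½m(v₂² − v₁²) = -0.1491 J.

W ≈ -0.149 J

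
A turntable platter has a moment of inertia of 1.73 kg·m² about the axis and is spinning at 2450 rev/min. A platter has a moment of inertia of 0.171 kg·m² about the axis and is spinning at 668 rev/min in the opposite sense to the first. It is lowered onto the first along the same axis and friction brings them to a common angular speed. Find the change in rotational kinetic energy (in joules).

ΔKE ≈ -8300 J

The coupling torques are internal; angular momentum about the shared axis is conserved.
Taking A's sense as positive: L = (1.730)(2450) − (0.1710)(668) = 4124 kg·m²·rpm.
Combined I = 1.730 + 0.1710 = 1.901 kg·m².
ω_f = L / I = 4124 / 1.901 = 2170 rpm.
KE_i = ½ΣIω² = 57360 J; KE_f = ½(1.901)(227.2)² = 49060 J.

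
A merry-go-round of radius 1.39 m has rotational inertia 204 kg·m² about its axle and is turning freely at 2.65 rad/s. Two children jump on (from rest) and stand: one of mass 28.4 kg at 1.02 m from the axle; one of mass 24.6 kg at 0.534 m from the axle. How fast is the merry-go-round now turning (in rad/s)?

ω_f ≈ 2.25 rad/s

The added mass arrives with no angular momentum about the axle, and any external torque about the axle is negligible, so the system's angular momentum is conserved.
Added inertia Σmr² = (28.4)(1.02)² + (24.6)(0.534)² = 36.56 kg·m²; I_f = 204.0 + 36.56 = 240.6 kg·m².
ω_f = I_p ω_i / I_f = (204.0)(2.65) / 240.6 = 2.247 rad/s.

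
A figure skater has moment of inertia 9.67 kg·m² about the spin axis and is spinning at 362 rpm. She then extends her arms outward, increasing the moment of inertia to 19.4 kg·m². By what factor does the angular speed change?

With no external torque about the axis, L is conserved: I₁ω₁ = I₂ω₂.
ω₂/ω₁ = I₁/I₂ = 9.670 / 19.40 = 0.4985.

ω₂/ω₁ ≈ 0.498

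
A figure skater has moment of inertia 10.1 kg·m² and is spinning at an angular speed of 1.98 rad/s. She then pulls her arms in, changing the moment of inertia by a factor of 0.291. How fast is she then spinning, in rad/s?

ω₂ ≈ 6.80 rad/s

Angular momentum about the spin axis is conserved since the torque about it is zero.
I₂ = 0.291 × 10.1 = 2.939 kg·m².
ω₂ = I₁ω₁ / I₂ = (10.10)(1.98 rad/s) / (2.939) = 6.804 rad/s.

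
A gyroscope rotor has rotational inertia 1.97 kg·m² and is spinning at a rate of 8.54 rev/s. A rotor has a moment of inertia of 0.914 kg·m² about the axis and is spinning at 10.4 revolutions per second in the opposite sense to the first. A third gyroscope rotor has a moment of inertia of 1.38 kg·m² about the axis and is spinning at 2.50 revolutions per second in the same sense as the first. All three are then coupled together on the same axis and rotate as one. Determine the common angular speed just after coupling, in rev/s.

|ω_f| ≈ 2.53 rev/s

No external torque acts about the common axis, so total angular momentum is conserved.
Taking A's sense as positive: L = (1.970)(8.54) − (0.9140)(10.4) + (1.380)(2.50) = 10.77 kg·m²·rev/s.
Combined I = 1.970 + 0.9140 + 1.380 = 4.264 kg·m².
ω_f = L / I = 10.77 / 4.264 = 2.525 rev/s.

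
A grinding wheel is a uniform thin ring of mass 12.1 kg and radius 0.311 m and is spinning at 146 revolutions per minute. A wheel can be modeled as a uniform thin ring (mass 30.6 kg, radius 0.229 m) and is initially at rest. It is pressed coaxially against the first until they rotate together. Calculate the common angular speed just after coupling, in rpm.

|ω_f| ≈ 61.6 rpm

The coupling torques are internal; angular momentum about the shared axis is conserved.
Moments of inertia: I_A = (12.1)(0.311)² = 1.170 kg·m²; I_B = (30.6)(0.229)² = 1.605 kg·m².
Taking A's sense as positive: L = (1.170)(146) = 170.9 kg·m²·rpm.
Combined I = 1.170 + 1.605 = 2.775 kg·m².
ω_f = L / I = 170.9 / 2.775 = 61.57 rpm.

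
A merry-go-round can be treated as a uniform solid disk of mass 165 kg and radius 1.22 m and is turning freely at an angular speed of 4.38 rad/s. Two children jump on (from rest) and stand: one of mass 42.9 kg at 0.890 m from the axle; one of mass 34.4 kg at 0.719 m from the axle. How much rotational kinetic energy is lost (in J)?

No external torque acts about the axle; L_before = L_after.
I_p = ½(165)(1.22)² = 122.8 kg·m².
Added inertia Σmr² = (42.9)(0.890)² + (34.4)(0.719)² = 51.76 kg·m²; I_f = 122.8 + 51.76 = 174.6 kg·m².
ω_f = I_p ω_i / I_f = (122.8)(4.38) / 174.6 = 3.081 rad/s.
KE_i = ½(122.8)(4.380 rad/s)² = 1178 J; KE_f = ½(174.6)(3.081)² = 828.6 J.

energy lost ≈ 349 J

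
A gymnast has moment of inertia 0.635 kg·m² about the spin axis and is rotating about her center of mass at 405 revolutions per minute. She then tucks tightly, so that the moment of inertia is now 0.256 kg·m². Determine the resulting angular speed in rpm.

ω₂ ≈ 1000 rpm

No external torque acts about the spin axis, so angular momentum is conserved.
ω₂ = I₁ω₁ / I₂ = (0.6350)(405 rpm) / (0.2560) = 1005 rpm.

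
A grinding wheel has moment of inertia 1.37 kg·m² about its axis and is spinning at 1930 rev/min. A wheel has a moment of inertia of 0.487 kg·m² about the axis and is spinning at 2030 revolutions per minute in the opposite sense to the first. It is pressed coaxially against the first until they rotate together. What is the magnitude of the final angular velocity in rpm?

|ω_f| ≈ 891 rpm

The coupling torques are internal; angular momentum about the shared axis is conserved.
Taking A's sense as positive: L = (1.370)(1930) − (0.4870)(2030) = 1655 kg·m²·rpm.
Combined I = 1.370 + 0.4870 = 1.857 kg·m².
ω_f = L / I = 1655 / 1.857 = 891.5 rpm.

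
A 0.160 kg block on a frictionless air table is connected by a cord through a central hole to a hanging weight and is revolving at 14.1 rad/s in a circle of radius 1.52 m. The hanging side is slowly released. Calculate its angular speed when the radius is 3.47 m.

ω₂ ≈ 2.71 rad/s

No torque about the axis ⇒ m r₁² ω₁ = m r₂² ω₂.
ω₂ = ω₁ (r₁/r₂)² = (14.1)(1.52/3.47)² = 2.705 rad/s.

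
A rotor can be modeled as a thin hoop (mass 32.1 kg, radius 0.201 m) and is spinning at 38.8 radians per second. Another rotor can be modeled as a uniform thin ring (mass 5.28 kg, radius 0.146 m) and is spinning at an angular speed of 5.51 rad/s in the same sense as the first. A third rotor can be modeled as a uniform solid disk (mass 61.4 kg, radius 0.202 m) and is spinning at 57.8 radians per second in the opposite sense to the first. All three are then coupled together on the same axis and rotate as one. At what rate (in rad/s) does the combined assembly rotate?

|ω_f| ≈ 8.06 rad/s

The coupling torques are internal; angular momentum about the shared axis is conserved.
Moments of inertia: I_A = (32.1)(0.201)² = 1.297 kg·m²; I_B = (5.28)(0.146)² = 0.1125 kg·m²; I_C = ½(61.4)(0.202)² = 1.253 kg·m².
Taking A's sense as positive: L = (1.297)(38.8) + (0.1125)(5.51) − (1.253)(57.8) = -21.47 kg·m²·rad/s.
Combined I = 1.297 + 0.1125 + 1.253 = 2.662 kg·m².
ω_f = L / I = -21.47 / 2.662 = -8.064 rad/s.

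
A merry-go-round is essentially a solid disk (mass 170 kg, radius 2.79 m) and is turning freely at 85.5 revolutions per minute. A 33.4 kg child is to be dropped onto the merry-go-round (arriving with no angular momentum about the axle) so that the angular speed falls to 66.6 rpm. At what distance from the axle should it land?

r ≈ 2.37 m

No external torque acts about the axle; L_before = L_after.
I_p = ½(170)(2.79)² = 661.6 kg·m².
I_p ω_i = (I_p + m r²) ω_f ⇒ m r² = I_p(ω_i/ω_f − 1) = 661.6(85.5/66.6 − 1) = 187.8 kg·m².
r = √(187.8/33.4) = 2.371 m.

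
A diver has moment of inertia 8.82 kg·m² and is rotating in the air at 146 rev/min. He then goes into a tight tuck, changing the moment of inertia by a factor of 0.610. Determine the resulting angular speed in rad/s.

No external torque acts about the spin axis, so angular momentum is conserved.
I₂ = 0.610 × 8.82 = 5.380 kg·m².
ω₂ = I₁ω₁ / I₂ = (8.820)(146 rpm) / (5.380) = 239.3 rpm = 25.06 rad/s.

ω₂ ≈ 25.1 rad/s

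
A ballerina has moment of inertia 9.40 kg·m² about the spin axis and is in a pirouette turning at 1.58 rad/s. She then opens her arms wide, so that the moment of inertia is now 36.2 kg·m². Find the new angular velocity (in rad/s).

With no external torque about the axis, L is conserved: I₁ω₁ = I₂ω₂.
ω₂ = I₁ω₁ / I₂ = (9.400)(1.58 rad/s) / (36.20) = 0.4103 rad/s.

ω₂ ≈ 0.410 rad/s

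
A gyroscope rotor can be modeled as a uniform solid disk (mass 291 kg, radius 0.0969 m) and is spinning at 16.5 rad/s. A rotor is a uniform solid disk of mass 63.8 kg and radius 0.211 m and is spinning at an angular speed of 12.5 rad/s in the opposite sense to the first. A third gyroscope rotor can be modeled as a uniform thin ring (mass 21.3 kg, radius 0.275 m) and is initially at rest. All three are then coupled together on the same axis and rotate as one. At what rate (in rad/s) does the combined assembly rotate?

|ω_f| ≈ 1.09 rad/s

The coupling torques are internal; angular momentum about the shared axis is conserved.
Moments of inertia: I_A = ½(291)(0.0969)² = 1.366 kg·m²; I_B = ½(63.8)(0.211)² = 1.420 kg·m²; I_C = (21.3)(0.275)² = 1.611 kg·m².
Taking A's sense as positive: L = (1.366)(16.5) − (1.420)(12.5) = 4.789 kg·m²·rad/s.
Combined I = 1.366 + 1.420 + 1.611 = 4.397 kg·m².
ω_f = L / I = 4.789 / 4.397 = 1.089 rad/s.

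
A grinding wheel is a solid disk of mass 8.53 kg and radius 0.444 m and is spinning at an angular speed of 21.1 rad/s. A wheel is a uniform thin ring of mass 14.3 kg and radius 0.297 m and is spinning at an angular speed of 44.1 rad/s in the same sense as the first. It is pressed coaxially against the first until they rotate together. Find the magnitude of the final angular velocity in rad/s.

|ω_f| ≈ 34.9 rad/s

The coupling torques are internal; angular momentum about the shared axis is conserved.
Moments of inertia: I_A = ½(8.53)(0.444)² = 0.8408 kg·m²; I_B = (14.3)(0.297)² = 1.261 kg·m².
Taking A's sense as positive: L = (0.8408)(21.1) + (1.261)(44.1) = 73.37 kg·m²·rad/s.
Combined I = 0.8408 + 1.261 = 2.102 kg·m².
ω_f = L / I = 73.37 / 2.102 = 34.90 rad/s.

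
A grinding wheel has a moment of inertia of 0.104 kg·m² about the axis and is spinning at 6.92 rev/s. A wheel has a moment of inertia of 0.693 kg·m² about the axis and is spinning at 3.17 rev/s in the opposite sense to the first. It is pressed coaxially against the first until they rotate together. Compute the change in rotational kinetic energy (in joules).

No external torque acts about the common axis, so total angular momentum is conserved.
Taking A's sense as positive: L = (0.1040)(6.92) − (0.6930)(3.17) = -1.477 kg·m²·rev/s.
Combined I = 0.1040 + 0.6930 = 0.7970 kg·m².
ω_f = L / I = -1.477 / 0.7970 = -1.853 rev/s.
KE_i = ½ΣIω² = 235.8 J; KE_f = ½(0.7970)(11.65)² = 54.04 J.

ΔKE ≈ -182 J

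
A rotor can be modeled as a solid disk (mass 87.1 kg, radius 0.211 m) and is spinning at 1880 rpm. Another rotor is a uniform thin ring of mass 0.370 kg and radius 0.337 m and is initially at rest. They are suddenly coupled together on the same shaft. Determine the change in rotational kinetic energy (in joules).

No external torque acts about the common axis, so total angular momentum is conserved.
Moments of inertia: I_A = ½(87.1)(0.211)² = 1.939 kg·m²; I_B = (0.370)(0.337)² = 0.04202 kg·m².
Taking A's sense as positive: L = (1.939)(1880) = 3645 kg·m²·rpm.
Combined I = 1.939 + 0.04202 = 1.981 kg·m².
ω_f = L / I = 3645 / 1.981 = 1840 rpm.
KE_i = ½ΣIω² = 37570 J; KE_f = ½(1.981)(192.7)² = 36780 J.

ΔKE ≈ -797 J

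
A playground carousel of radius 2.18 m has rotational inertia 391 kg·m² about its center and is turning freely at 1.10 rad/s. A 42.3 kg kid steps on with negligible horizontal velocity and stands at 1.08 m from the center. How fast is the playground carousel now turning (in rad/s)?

ω_f ≈ 0.977 rad/s

No external torque acts about the center; L_before = L_after.
Added inertia Σmr² = (42.3)(1.08)² = 49.34 kg·m²; I_f = 391.0 + 49.34 = 440.3 kg·m².
ω_f = I_p ω_i / I_f = (391.0)(1.10) / 440.3 = 0.9767 rad/s.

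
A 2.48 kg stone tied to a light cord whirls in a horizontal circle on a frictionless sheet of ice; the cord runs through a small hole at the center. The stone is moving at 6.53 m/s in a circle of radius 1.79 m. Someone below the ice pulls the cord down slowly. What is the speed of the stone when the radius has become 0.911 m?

Central (radial) force ⇒ zero torque about the center ⇒ m v r is constant.
v₂ = v₁ r₁ / r₂ = (6.53)(1.79) / (0.911) = 12.83 m/s.

v₂ ≈ 12.8 m/s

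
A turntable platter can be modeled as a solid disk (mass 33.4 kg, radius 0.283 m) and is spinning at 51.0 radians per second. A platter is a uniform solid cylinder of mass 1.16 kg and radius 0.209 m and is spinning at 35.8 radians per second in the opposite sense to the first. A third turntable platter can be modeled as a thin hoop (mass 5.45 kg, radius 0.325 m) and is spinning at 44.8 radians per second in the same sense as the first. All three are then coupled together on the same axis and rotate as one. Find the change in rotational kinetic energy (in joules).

No external torque acts about the common axis, so total angular momentum is conserved.
Moments of inertia: I_A = ½(33.4)(0.283)² = 1.337 kg·m²; I_B = ½(1.16)(0.209)² = 0.02533 kg·m²; I_C = (5.45)(0.325)² = 0.5757 kg·m².
Taking A's sense as positive: L = (1.337)(51.0) − (0.02533)(35.8) + (0.5757)(44.8) = 93.09 kg·m²·rad/s.
Combined I = 1.337 + 0.02533 + 0.5757 = 1.938 kg·m².
ω_f = L / I = 93.09 / 1.938 = 48.02 rad/s.
KE_i = ½ΣIω² = 2333 J; KE_f = ½(1.938)(48.02)² = 2235 J.

ΔKE ≈ -97.9 J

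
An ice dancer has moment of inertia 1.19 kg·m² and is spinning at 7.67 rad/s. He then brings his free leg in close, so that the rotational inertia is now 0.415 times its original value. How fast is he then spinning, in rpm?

With no external torque about the axis, L is conserved: I₁ω₁ = I₂ω₂.
I₂ = 0.415 × 1.19 = 0.4938 kg·m².
ω₂ = I₁ω₁ / I₂ = (1.190)(7.67 rad/s) / (0.4938) = 18.48 rad/s = 176.5 rpm.

ω₂ ≈ 176 rpm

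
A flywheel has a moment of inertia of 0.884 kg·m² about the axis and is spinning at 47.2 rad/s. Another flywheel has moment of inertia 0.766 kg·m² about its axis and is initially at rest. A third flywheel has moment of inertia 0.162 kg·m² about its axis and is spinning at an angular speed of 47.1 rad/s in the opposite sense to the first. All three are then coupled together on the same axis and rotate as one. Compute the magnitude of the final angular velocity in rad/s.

|ω_f| ≈ 18.8 rad/s

No external torque acts about the common axis, so total angular momentum is conserved.
Taking A's sense as positive: L = (0.8840)(47.2) − (0.1620)(47.1) = 34.09 kg·m²·rad/s.
Combined I = 0.8840 + 0.7660 + 0.1620 = 1.812 kg·m².
ω_f = L / I = 34.09 / 1.812 = 18.82 rad/s.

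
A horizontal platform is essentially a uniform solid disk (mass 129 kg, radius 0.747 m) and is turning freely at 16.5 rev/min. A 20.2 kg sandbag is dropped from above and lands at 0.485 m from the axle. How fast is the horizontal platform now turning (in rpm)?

ω_f ≈ 14.6 rpm

No external torque acts about the axle; L_before = L_after.
I_p = ½(129)(0.747)² = 35.99 kg·m².
Added inertia Σmr² = (20.2)(0.485)² = 4.752 kg·m²; I_f = 35.99 + 4.752 = 40.74 kg·m².
ω_f = I_p ω_i / I_f = (35.99)(16.5) / 40.74 = 14.58 rpm.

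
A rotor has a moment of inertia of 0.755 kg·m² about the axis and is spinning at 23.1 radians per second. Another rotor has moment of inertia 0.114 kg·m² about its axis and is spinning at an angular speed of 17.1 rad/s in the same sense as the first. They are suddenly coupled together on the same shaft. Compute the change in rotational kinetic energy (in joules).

ΔKE ≈ -1.78 J

The coupling torques are internal; angular momentum about the shared axis is conserved.
Taking A's sense as positive: L = (0.7550)(23.1) + (0.1140)(17.1) = 19.39 kg·m²·rad/s.
Combined I = 0.7550 + 0.1140 = 0.8690 kg·m².
ω_f = L / I = 19.39 / 0.8690 = 22.31 rad/s.
KE_i = ½ΣIω² = 218.1 J; KE_f = ½(0.8690)(22.31)² = 216.3 J.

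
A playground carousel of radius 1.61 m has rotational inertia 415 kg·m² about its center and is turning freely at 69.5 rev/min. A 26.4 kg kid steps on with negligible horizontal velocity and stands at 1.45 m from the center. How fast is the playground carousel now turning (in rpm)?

The added mass arrives with no angular momentum about the center, and any external torque about the center is negligible, so the system's angular momentum is conserved.
Added inertia Σmr² = (26.4)(1.45)² = 55.51 kg·m²; I_f = 415.0 + 55.51 = 470.5 kg·m².
ω_f = I_p ω_i / I_f = (415.0)(69.5) / 470.5 = 61.30 rpm.

ω_f ≈ 61.3 rpm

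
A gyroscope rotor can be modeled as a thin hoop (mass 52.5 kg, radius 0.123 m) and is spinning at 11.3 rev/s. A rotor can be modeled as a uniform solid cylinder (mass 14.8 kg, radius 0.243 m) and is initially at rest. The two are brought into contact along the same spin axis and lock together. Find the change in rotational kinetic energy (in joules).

ΔKE ≈ -710 J

The coupling torques are internal; angular momentum about the shared axis is conserved.
Moments of inertia: I_A = (52.5)(0.123)² = 0.7943 kg·m²; I_B = ½(14.8)(0.243)² = 0.4370 kg·m².
Taking A's sense as positive: L = (0.7943)(11.3) = 8.975 kg·m²·rev/s.
Combined I = 0.7943 + 0.4370 = 1.231 kg·m².
ω_f = L / I = 8.975 / 1.231 = 7.290 rev/s.
KE_i = ½ΣIω² = 2002 J; KE_f = ½(1.231)(45.80)² = 1291 J.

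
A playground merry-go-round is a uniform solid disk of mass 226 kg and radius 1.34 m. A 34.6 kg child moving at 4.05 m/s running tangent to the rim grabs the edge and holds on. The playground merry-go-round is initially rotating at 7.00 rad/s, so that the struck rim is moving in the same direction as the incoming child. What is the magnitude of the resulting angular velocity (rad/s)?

|ω_f| ≈ 6.07 rad/s

About the axle the impulsive forces during the collision are internal, so angular momentum about that axis is conserved.
I_p = ½(226)(1.34)² = 202.9 kg·m². Taking the sense of the child's angular momentum as positive, L_{child} = m v R = (34.6)(4.05)(1.34) = 187.8 kg·m²/s.
L_i = +I_p ω_p + m v R = +(202.9)(7.00) + 187.8 = 1608 kg·m²/s.
After sticking, I_f = I_p + m R² = 202.9 + (34.6)(1.34)² = 265.0 kg·m².
ω_f = L_i / I_f = 1608 / 265.0 = 6.068 rad/s.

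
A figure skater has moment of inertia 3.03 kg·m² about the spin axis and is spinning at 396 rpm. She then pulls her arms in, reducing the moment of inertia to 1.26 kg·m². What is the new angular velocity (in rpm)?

ω₂ ≈ 952 rpm

With no external torque about the axis, L is conserved: I₁ω₁ = I₂ω₂.
ω₂ = I₁ω₁ / I₂ = (3.030)(396 rpm) / (1.260) = 952.3 rpm.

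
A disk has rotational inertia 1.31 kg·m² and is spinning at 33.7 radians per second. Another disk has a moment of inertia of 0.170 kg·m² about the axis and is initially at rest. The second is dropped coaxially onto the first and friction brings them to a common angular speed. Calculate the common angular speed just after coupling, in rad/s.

The coupling torques are internal; angular momentum about the shared axis is conserved.
Taking A's sense as positive: L = (1.310)(33.7) = 44.15 kg·m²·rad/s.
Combined I = 1.310 + 0.1700 = 1.480 kg·m².
ω_f = L / I = 44.15 / 1.480 = 29.83 rad/s.

|ω_f| ≈ 29.8 rad/s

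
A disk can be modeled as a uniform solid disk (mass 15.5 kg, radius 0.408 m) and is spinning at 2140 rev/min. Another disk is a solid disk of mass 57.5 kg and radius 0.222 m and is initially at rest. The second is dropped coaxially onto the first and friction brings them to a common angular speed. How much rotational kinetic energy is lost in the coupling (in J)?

ΔKE lost ≈ 17000 J

The coupling torques are internal; angular momentum about the shared axis is conserved.
Moments of inertia: I_A = ½(15.5)(0.408)² = 1.290 kg·m²; I_B = ½(57.5)(0.222)² = 1.417 kg·m².
Taking A's sense as positive: L = (1.290)(2140) = 2761 kg·m²·rpm.
Combined I = 1.290 + 1.417 = 2.707 kg·m².
ω_f = L / I = 2761 / 2.707 = 1020 rpm.
KE_i = ½ΣIω² = 32390 J; KE_f = ½(2.707)(106.8)² = 15440 J.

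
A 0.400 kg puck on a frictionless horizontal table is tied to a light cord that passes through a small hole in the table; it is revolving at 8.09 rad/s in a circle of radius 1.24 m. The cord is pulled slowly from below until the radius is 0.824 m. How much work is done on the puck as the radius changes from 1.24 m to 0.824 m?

No torque about the axis ⇒ m r₁² ω₁ = m r₂² ω₂.
ω₂ = ω₁ (r₁/r₂)² = (8.09)(1.24/0.824)² = 18.32 rad/s.
W = ΔKE = ½m(v₂² − v₁²) = 25.45 J.

W ≈ 25.5 J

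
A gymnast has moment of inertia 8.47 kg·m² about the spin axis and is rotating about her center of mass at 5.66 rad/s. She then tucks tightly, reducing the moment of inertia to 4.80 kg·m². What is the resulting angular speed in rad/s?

ω₂ ≈ 9.99 rad/s

With no external torque about the axis, L is conserved: I₁ω₁ = I₂ω₂.
ω₂ = I₁ω₁ / I₂ = (8.470)(5.66 rad/s) / (4.800) = 9.988 rad/s.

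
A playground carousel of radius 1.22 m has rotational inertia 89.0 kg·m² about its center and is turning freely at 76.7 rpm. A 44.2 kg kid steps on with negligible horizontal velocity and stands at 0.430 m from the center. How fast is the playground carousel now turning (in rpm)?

ω_f ≈ 70.2 rpm

The added mass arrives with no angular momentum about the center, and any external torque about the center is negligible, so the system's angular momentum is conserved.
Added inertia Σmr² = (44.2)(0.430)² = 8.173 kg·m²; I_f = 89.00 + 8.173 = 97.17 kg·m².
ω_f = I_p ω_i / I_f = (89.00)(76.7) / 97.17 = 70.25 rpm.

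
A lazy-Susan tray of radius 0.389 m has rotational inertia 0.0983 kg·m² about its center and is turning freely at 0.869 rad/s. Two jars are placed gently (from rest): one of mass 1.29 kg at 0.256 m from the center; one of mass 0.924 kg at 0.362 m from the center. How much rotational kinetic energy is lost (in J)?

energy lost ≈ 0.0251 J

No external torque acts about the center; L_before = L_after.
Added inertia Σmr² = (1.29)(0.256)² + (0.924)(0.362)² = 0.2056 kg·m²; I_f = 0.09830 + 0.2056 = 0.3039 kg·m².
ω_f = I_p ω_i / I_f = (0.09830)(0.869) / 0.3039 = 0.2811 rad/s.
KE_i = ½(0.09830)(0.8690 rad/s)² = 0.03712 J; KE_f = ½(0.3039)(0.2811)² = 0.01200 J.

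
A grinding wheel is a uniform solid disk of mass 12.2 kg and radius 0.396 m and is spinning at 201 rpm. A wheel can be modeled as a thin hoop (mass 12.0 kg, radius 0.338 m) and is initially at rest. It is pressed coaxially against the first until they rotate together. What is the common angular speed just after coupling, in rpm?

No external torque acts about the common axis, so total angular momentum is conserved.
Moments of inertia: I_A = ½(12.2)(0.396)² = 0.9566 kg·m²; I_B = (12.0)(0.338)² = 1.371 kg·m².
Taking A's sense as positive: L = (0.9566)(201) = 192.3 kg·m²·rpm.
Combined I = 0.9566 + 1.371 = 2.328 kg·m².
ω_f = L / I = 192.3 / 2.328 = 82.61 rpm.

|ω_f| ≈ 82.6 rpm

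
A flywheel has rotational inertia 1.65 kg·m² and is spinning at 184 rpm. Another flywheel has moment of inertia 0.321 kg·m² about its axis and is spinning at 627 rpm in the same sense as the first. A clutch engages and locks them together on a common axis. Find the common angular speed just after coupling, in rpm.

No external torque acts about the common axis, so total angular momentum is conserved.
Taking A's sense as positive: L = (1.650)(184) + (0.3210)(627) = 504.9 kg·m²·rpm.
Combined I = 1.650 + 0.3210 = 1.971 kg·m².
ω_f = L / I = 504.9 / 1.971 = 256.1 rpm.

|ω_f| ≈ 256 rpm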